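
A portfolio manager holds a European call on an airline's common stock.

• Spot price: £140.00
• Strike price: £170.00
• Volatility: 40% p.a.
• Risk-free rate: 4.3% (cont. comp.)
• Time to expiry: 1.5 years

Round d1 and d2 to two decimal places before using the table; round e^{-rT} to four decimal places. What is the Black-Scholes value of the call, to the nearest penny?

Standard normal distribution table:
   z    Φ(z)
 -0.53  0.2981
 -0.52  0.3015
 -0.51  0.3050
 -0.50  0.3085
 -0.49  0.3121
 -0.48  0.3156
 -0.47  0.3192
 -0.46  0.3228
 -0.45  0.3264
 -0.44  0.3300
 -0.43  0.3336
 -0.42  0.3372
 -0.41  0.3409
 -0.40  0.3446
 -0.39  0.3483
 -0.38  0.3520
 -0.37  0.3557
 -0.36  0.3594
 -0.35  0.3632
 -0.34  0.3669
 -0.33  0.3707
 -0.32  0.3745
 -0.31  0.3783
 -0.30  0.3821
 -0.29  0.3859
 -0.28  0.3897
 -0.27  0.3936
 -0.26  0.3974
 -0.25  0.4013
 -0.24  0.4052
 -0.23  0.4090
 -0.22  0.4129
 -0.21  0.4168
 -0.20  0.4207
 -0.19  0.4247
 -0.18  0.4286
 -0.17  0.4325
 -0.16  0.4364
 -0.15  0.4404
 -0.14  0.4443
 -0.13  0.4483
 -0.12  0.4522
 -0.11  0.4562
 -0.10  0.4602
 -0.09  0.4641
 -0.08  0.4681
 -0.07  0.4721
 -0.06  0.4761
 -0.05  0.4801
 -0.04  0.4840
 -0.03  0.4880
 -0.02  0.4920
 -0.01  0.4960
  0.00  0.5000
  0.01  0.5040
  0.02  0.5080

σ√T = 0.4 × 1.2247 = 0.4899
d₁ = [ln(140/170) + (0.043 + ½·0.4²)·1.5] / (σ√T) = (-0.1942 + 0.1845) / 0.4899 = -0.0197 ⇒ -0.02
d₂ = -0.0197 − 0.4899 = -0.5096 ⇒ -0.51
exp(−rT) = exp(−0.043·1.5) = 0.9375
C = 140·N(-0.02) − 170·0.9375·N(-0.51) = 140·0.4920 − 170·0.9375·0.3050 = 68.8800 − 48.6094 = 20.2706

£20.27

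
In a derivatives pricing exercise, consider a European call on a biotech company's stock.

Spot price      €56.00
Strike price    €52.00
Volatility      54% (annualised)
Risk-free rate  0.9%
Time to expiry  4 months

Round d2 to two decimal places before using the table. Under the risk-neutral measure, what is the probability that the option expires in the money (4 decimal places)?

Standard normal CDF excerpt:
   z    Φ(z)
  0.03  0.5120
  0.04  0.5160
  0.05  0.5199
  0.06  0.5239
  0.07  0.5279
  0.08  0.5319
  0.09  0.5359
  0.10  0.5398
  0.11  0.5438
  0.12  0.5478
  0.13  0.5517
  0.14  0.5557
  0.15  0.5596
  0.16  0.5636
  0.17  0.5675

σ√T = 0.54·√0.3333 = 0.3118
d₁ = [ln(56/52) + (0.009 + 0.54²/2)·0.3333] / 0.3118 = [0.0741 + 0.0516] / 0.3118 = 0.4032 ≈ 0.40
d₂ = d₁ − σ√T = 0.4032 − 0.3118 = 0.0914 ≈ 0.09
Risk-neutral Pr[S_T > K] = N(d₂) = N(0.09) = 0.5359

0.5359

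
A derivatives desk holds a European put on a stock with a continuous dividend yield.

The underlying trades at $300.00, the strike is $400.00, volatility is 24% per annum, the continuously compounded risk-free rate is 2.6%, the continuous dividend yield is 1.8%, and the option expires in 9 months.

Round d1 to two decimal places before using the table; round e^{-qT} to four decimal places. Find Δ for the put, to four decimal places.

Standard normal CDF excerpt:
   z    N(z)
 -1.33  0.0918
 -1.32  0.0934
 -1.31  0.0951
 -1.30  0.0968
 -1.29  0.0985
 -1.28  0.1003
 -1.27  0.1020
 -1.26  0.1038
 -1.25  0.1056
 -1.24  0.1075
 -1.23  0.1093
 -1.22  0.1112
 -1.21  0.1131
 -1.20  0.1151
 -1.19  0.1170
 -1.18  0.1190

T = 0.75;  σ√T = 0.2078
ln(S/K) + (r − q + σ²/2)T = ln(300/400) + (0.026 − 0.018 + 0.24²/2)·0.75 = -0.2877 + 0.0276 = -0.2601
d₁ = -0.2601 / 0.2078 = -1.2513 which rounds to -1.25
N(d₁) = N(-1.25) = 0.1056
Δ_put = exp(−qT)·(N(d₁) − 1) = 0.9866·(0.1056 − 1) = -0.8824

-0.8824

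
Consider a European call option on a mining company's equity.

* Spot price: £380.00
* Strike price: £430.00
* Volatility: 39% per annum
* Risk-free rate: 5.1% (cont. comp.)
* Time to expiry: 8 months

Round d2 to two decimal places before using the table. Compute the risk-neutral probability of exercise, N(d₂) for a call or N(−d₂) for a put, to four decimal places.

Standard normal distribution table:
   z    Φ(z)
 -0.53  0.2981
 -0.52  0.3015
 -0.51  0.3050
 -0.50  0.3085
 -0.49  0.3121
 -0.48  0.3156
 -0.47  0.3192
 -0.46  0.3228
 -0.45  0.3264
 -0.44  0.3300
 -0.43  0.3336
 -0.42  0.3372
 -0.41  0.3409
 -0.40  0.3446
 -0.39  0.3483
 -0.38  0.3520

T = 0.6667;  σ√T = 0.3184
d₁ = [ln(380/430) + (0.051 + 0.39²/2)·0.6667] / 0.3184 = [-0.1236 + 0.0847] / 0.3184 = -0.1222 → -0.12
d₂ = d₁ − σ√T = -0.1222 − 0.3184 = -0.4406 → -0.44
Risk-neutral Pr[S_T > K] = N(d₂) = N(-0.44) = 0.3300

0.3300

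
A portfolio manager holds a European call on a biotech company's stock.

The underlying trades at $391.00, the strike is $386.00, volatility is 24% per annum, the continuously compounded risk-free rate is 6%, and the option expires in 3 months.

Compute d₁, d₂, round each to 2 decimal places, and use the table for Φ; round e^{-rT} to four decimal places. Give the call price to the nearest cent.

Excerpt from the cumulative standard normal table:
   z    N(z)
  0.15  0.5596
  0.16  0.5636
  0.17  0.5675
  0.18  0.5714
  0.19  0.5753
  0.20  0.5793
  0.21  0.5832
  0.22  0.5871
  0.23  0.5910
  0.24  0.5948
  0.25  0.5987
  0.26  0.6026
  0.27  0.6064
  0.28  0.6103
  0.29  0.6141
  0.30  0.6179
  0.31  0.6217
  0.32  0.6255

$24.32

σ√T = 0.24 × 0.5000 = 0.1200
d₁ = [ln(391/386) + (0.06 + 0.24²/2)·0.25] / 0.1200 = [0.0129 + 0.0222] / 0.1200 = 0.2923 ⇒ 0.29
d₂ = d₁ − σ√T = 0.2923 − 0.1200 = 0.1723 ⇒ 0.17
exp(−rT) = exp(−0.06·0.25) = 0.9851
C = 391·N(0.29) − 386·0.9851·N(0.17) = 391·0.6141 − 386·0.9851·0.5675 = 240.1131 − 215.7911 = 24.3220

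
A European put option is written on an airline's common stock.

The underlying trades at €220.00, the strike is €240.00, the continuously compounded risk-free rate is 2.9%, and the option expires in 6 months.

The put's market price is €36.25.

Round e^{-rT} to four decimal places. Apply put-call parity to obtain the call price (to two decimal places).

e^(−rT) = e^(−0.029·0.5) = 0.9856
Put-call parity: C − P = S − K·e^(−rT) = 220 − 240·0.9856 = 220 − 236.5440 = -16.5440
C = P + (C − P) = 36.25 + (-16.5440) = 19.7060

€19.71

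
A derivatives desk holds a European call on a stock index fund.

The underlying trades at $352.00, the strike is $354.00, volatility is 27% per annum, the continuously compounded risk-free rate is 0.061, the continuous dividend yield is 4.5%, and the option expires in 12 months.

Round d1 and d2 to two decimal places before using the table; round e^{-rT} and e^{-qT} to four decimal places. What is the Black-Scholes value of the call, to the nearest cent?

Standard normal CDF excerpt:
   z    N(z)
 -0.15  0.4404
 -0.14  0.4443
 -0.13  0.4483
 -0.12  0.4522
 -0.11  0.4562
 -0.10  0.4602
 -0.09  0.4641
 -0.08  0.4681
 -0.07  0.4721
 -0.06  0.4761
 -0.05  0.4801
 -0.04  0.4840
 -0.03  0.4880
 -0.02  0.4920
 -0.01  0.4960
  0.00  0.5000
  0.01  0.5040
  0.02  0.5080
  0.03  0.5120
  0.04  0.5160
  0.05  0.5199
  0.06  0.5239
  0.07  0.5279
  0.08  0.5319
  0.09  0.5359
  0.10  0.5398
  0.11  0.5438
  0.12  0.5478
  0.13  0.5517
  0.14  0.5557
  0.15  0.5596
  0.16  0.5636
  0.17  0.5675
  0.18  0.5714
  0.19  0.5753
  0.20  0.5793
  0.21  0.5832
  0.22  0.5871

$37.70

T = 1;  σ√T = 0.2700
ln(S/K) + (r − q + σ²/2)T = ln(352/354) + (0.061 − 0.045 + 0.27²/2)·1 = -0.0057 + 0.0525 = 0.0468
d₁ = 0.0468 / 0.2700 = 0.1733 which rounds to 0.17
d₂ = d₁ − σ√T = 0.1733 − 0.2700 = -0.0967 which rounds to -0.10
exp(−qT) = exp(−0.045·1) = 0.9560;  exp(−rT) = exp(−0.061·1) = 0.9408
N(d₁) = N(0.17) = 0.5675;  N(d₂) = N(-0.10) = 0.4602
C = 352·0.9560·0.5675 − 354·0.9408·0.4602 = 190.9706 − 153.2665 = 37.7041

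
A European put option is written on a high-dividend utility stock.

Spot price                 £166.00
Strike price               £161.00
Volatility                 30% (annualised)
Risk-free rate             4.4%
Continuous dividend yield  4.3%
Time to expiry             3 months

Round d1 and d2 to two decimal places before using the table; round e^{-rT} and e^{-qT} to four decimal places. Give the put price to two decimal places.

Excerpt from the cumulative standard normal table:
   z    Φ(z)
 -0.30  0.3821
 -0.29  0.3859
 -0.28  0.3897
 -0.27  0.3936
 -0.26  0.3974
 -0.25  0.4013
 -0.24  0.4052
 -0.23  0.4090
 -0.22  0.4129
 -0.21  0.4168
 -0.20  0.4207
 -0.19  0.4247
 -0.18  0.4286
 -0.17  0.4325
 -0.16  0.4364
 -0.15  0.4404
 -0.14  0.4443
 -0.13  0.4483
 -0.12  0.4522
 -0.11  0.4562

σ√T = 0.3 × 0.5000 = 0.1500
ln(S/K) + (r − q + σ²/2)T = ln(166/161) + (0.044 − 0.043 + 0.3²/2)·0.25 = 0.0306 + 0.0115 = 0.0421
d₁ = 0.0421 / 0.1500 = 0.2806 → 0.28
d₂ = d₁ − σ√T = 0.2806 − 0.1500 = 0.1306 → 0.13
exp(−qT) = exp(−0.043·0.25) = 0.9893;  exp(−rT) = exp(−0.044·0.25) = 0.9891
N(−d₂) = N(-0.13) = 0.4483;  N(−d₁) = N(-0.28) = 0.3897
P = 161·0.9891·0.4483 − 166·0.9893·0.3897 = 71.3896 − 63.9980 = 7.3916

£7.39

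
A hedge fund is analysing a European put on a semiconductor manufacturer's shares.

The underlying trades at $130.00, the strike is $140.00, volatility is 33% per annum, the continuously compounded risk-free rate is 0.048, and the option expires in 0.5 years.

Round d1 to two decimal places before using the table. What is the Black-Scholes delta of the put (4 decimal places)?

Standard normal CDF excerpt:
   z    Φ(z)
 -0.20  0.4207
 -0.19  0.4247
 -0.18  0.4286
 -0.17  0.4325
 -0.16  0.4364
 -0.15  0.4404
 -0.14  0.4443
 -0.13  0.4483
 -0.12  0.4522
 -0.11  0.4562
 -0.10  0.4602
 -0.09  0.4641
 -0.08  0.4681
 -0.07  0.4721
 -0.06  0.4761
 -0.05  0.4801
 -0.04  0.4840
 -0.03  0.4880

-0.5398

σ√T = 0.33·√0.5 = 0.2333
d₁ = [ln(130/140) + (0.048 + 0.33²/2)·0.5] / 0.2333 = [-0.0741 + 0.0512] / 0.2333 = -0.0981 ⇒ -0.10
N(d₁) = N(-0.10) = 0.4602
Δ_put = N(d₁) − 1 = 0.4602 − 1 = -0.5398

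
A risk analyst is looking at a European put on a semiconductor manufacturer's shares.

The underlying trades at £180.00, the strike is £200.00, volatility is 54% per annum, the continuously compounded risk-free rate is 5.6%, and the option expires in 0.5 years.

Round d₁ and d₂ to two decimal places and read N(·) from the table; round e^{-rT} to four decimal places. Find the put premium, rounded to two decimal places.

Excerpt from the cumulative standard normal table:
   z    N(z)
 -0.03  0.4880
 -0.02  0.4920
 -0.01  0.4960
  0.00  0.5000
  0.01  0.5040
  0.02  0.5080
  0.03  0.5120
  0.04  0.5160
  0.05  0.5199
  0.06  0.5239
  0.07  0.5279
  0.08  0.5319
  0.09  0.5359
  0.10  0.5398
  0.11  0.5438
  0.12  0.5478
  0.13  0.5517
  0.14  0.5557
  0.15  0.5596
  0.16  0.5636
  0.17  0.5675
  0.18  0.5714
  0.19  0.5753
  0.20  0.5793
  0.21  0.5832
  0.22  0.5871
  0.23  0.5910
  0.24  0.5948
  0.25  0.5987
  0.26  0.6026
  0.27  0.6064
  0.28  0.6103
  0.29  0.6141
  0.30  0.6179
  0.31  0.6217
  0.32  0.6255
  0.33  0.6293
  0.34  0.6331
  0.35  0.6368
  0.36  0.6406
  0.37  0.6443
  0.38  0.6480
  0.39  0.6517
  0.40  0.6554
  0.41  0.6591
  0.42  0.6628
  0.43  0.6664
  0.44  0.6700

σ√T = 0.54·√0.5 = 0.3818
d₁ = [ln(180/200) + (0.056 + 0.54²/2)·0.5] / 0.3818 = [-0.1054 + 0.1009] / 0.3818 = -0.0117 which rounds to -0.01
d₂ = d₁ − σ√T = -0.0117 − 0.3818 = -0.3935 which rounds to -0.39
e^(−rT) = e^(−0.056·0.5) = 0.9724
N(−d₂) = N(0.39) = 0.6517;  N(−d₁) = N(0.01) = 0.5040
P = 200·0.9724·0.6517 − 180·0.5040 = 126.7426 − 90.7200 = 36.0226

£36.02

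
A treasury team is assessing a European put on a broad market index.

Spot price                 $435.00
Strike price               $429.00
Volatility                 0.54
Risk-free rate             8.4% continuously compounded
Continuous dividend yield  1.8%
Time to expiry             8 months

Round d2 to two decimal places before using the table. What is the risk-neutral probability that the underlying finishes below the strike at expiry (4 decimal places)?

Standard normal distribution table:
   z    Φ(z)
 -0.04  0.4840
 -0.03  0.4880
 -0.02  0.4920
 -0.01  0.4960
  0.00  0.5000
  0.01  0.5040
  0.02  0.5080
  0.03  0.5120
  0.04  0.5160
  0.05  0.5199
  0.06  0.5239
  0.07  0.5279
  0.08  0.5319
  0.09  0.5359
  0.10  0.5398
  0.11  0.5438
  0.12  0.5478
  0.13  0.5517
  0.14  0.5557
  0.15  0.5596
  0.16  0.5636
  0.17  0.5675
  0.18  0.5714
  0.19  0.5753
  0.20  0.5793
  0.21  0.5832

0.5359

σ√T = 0.54 × 0.8165 = 0.4409
d₁ = [ln(435/429) + (0.084 − 0.018 + 0.54²/2)·0.6667] / 0.4409 = [0.0139 + 0.1412] / 0.4409 = 0.3517 ≈ 0.35
d₂ = d₁ − σ√T = 0.3517 − 0.4409 = -0.0892 ≈ -0.09
Risk-neutral Pr[S_T < K] = N(−d₂) = N(0.09) = 0.5359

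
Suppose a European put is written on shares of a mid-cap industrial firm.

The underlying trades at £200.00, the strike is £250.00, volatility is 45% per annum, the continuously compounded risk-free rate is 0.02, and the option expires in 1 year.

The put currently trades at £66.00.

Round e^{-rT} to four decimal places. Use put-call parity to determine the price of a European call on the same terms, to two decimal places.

exp(−rT) = exp(−0.02·1) = 0.9802
Put-call parity: C − P = S − K·e^(−rT) = 200 − 250·0.9802 = 200 − 245.0500 = -45.0500
C = P + (C − P) = 66.00 + (-45.0500) = 20.9500

£20.95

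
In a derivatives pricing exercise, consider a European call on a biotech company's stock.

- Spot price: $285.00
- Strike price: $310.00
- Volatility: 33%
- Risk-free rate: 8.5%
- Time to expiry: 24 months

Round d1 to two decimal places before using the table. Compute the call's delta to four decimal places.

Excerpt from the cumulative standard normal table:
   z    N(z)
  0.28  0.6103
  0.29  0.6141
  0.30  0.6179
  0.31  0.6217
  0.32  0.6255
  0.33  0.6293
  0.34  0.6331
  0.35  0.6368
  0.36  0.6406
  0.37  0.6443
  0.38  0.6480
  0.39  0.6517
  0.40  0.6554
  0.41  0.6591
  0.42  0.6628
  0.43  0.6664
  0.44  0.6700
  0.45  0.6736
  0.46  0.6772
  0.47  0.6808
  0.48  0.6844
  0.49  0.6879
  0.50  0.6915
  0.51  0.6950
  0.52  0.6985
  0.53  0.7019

0.6628

σ√T = 0.33 × 1.4142 = 0.4667
d₁ = [ln(285/310) + (0.085 + 0.33²/2)·2] / 0.4667 = [-0.0841 + 0.2789] / 0.4667 = 0.4174 ⇒ 0.42
N(d₁) = N(0.42) = 0.6628
Δ_call = N(d₁) = 0.6628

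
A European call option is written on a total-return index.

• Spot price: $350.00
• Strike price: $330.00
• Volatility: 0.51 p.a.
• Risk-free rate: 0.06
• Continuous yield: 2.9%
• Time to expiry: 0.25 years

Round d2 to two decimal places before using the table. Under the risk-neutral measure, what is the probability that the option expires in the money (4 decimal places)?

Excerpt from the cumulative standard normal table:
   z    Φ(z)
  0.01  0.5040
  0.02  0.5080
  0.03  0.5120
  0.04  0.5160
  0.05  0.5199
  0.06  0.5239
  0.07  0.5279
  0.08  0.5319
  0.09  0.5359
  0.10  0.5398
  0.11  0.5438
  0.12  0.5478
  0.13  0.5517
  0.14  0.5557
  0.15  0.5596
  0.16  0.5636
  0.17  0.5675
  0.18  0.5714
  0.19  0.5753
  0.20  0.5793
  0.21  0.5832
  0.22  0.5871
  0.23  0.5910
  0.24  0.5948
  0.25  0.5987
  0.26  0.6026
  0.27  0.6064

0.5517

T = 0.25;  σ√T = 0.2550
ln(S/K) + (r − q + σ²/2)T = ln(350/330) + (0.06 − 0.029 + 0.51²/2)·0.25 = 0.0588 + 0.0403 = 0.0991
d₁ = 0.0991 / 0.2550 = 0.3886 ⇒ 0.39
d₂ = d₁ − σ√T = 0.3886 − 0.2550 = 0.1336 ⇒ 0.13
Risk-neutral Pr[S_T > K] = N(d₂) = N(0.13) = 0.5517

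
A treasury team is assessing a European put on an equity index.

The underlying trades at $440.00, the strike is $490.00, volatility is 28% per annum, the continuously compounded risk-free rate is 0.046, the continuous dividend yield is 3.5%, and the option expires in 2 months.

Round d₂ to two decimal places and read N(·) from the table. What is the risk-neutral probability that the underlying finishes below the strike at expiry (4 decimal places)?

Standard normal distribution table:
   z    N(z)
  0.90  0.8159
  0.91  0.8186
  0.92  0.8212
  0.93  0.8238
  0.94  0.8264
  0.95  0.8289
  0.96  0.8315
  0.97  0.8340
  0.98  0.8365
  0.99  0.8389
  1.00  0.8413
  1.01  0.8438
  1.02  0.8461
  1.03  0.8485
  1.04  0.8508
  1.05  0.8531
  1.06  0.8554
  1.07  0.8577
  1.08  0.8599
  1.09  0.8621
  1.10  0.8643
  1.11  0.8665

0.8365

σ√T = 0.28 × 0.4082 = 0.1143
d₁ = [ln(440/490) + (0.046 − 0.035 + ½·0.28²)·0.1667] / (σ√T) = (-0.1076 + 0.0084) / 0.1143 = -0.8684 ≈ -0.87
d₂ = -0.8684 − 0.1143 = -0.9827 ≈ -0.98
Pr(exercise) under Q = N(−d₂) = N(0.98) = 0.8365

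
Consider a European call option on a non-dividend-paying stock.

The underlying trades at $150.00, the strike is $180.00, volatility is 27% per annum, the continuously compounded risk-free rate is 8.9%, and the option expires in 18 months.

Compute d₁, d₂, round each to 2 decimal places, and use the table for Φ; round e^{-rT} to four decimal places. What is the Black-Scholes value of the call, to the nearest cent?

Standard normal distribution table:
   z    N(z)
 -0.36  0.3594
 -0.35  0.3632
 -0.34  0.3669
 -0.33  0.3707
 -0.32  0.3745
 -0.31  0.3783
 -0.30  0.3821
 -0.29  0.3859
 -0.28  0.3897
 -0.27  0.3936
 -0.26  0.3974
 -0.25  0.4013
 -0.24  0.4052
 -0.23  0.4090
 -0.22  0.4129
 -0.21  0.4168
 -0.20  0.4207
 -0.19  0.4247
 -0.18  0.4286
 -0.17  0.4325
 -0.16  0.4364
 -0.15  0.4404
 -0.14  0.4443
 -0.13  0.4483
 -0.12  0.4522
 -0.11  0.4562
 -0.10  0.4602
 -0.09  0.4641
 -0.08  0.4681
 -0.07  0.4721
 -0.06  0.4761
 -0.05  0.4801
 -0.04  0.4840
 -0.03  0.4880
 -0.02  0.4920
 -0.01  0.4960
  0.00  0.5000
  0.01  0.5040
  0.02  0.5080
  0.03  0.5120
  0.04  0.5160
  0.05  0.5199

$16.62

σ√T = 0.27·√1.5 = 0.3307
ln(S/K) + (r + σ²/2)T = ln(150/180) + (0.089 + 0.27²/2)·1.5 = -0.1823 + 0.1882 = 0.0059
d₁ = 0.0059 / 0.3307 = 0.0177 ≈ 0.02
d₂ = d₁ − σ√T = 0.0177 − 0.3307 = -0.3130 ≈ -0.31
e^(−rT) = e^(−0.089·1.5) = 0.8750
N(d₁) = N(0.02) = 0.5080;  N(d₂) = N(-0.31) = 0.3783
C = 150·0.5080 − 180·0.8750·0.3783 = 76.2000 − 59.5823 = 16.6178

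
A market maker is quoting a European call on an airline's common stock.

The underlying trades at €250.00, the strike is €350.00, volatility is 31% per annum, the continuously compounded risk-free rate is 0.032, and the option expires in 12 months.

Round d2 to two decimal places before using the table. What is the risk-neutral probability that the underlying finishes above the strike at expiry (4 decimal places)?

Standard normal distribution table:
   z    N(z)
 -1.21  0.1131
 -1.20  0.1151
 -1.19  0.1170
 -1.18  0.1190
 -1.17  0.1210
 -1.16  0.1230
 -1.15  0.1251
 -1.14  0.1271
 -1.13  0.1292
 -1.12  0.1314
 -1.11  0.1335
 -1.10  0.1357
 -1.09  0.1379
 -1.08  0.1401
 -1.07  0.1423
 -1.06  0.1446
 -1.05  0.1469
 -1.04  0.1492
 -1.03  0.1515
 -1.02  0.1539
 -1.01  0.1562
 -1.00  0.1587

T = 1;  σ√T = 0.3100
ln(S/K) + (r + σ²/2)T = ln(250/350) + (0.032 + 0.31²/2)·1 = -0.3365 + 0.0801 = -0.2564
d₁ = -0.2564 / 0.3100 = -0.8272 which rounds to -0.83
d₂ = d₁ − σ√T = -0.8272 − 0.3100 = -1.1372 which rounds to -1.14
Risk-neutral Pr[S_T > K] = N(d₂) = N(-1.14) = 0.1271

0.1271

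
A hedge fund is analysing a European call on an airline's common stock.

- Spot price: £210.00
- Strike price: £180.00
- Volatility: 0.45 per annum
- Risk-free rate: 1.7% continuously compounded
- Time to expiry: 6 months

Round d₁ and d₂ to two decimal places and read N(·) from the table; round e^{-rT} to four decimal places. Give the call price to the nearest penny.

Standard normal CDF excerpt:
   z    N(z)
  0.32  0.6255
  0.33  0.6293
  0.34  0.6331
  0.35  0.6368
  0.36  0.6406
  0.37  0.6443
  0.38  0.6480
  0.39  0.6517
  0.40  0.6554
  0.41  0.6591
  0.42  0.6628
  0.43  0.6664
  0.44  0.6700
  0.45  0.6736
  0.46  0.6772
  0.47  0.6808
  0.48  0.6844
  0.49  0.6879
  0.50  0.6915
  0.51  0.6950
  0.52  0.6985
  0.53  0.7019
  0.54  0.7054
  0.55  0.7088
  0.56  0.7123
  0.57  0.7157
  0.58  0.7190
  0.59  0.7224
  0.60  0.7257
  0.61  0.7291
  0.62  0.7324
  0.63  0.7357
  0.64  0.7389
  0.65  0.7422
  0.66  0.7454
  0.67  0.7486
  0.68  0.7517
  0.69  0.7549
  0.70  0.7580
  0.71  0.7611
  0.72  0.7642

£43.56

σ√T = 0.45 × 0.7071 = 0.3182
d₁ = [ln(210/180) + (0.017 + 0.45²/2)·0.5] / 0.3182 = [0.1542 + 0.0591] / 0.3182 = 0.6703 ⇒ 0.67
d₂ = d₁ − σ√T = 0.6703 − 0.3182 = 0.3521 ⇒ 0.35
e^(−rT) = e^(−0.017·0.5) = 0.9915
N(d₁) = N(0.67) = 0.7486;  N(d₂) = N(0.35) = 0.6368
C = 210·0.7486 − 180·0.9915·0.6368 = 157.2060 − 113.6497 = 43.5563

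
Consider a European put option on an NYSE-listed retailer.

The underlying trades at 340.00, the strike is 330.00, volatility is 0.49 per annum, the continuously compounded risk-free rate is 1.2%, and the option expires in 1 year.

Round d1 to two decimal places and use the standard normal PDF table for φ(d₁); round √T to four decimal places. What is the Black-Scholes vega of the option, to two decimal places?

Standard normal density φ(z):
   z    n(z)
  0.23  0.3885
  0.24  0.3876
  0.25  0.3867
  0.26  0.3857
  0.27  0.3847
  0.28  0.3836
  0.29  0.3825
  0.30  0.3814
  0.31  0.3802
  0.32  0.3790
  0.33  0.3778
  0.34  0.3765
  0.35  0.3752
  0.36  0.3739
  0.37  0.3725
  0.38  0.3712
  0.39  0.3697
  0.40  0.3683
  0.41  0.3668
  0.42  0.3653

128.45

σ√T = 0.49·√1 = 0.4900
d₁ = [ln(340/330) + (0.012 + ½·0.49²)·1] / (σ√T) = (0.0299 + 0.1321) / 0.4900 = 0.3304 ⇒ 0.33
√T = √1 = 1.0000
φ(d₁) = φ(0.33) = 0.3778
vega = S·φ(d₁)·√T = 340·0.3778·1.0000 = 128.4520
(The call has the same vega.)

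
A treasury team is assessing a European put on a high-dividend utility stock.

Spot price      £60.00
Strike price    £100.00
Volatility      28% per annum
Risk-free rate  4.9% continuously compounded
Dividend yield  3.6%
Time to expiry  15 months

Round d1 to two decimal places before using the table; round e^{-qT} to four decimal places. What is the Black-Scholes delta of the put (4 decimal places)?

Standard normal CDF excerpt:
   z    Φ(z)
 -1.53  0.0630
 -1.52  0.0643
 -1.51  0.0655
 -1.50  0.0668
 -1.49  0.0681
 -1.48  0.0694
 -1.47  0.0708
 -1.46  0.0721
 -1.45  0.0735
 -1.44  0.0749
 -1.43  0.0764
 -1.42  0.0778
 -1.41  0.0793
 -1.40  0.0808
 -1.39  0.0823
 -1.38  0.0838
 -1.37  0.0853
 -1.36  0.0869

σ√T = 0.28·√1.25 = 0.3130
ln(S/K) + (r − q + σ²/2)T = ln(60/100) + (0.049 − 0.036 + 0.28²/2)·1.25 = -0.5108 + 0.0653 = -0.4456
d₁ = -0.4456 / 0.3130 = -1.4233 which rounds to -1.42
N(d₁) = N(-1.42) = 0.0778
Δ_put = e^(−qT)·(N(d₁) − 1) = 0.9560·(0.0778 − 1) = -0.8816

-0.8816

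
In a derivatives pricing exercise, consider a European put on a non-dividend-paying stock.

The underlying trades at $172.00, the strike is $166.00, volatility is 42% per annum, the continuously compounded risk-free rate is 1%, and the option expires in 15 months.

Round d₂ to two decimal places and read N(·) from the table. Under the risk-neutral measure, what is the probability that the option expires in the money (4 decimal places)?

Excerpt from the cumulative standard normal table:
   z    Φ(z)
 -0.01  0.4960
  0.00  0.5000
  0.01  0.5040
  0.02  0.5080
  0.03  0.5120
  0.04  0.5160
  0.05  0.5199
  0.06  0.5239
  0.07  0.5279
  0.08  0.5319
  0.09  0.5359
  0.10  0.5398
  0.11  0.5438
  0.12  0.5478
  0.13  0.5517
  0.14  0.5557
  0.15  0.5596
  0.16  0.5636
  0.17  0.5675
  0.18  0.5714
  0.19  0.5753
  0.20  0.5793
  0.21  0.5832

T = 1.25;  σ√T = 0.4696
ln(S/K) + (r + σ²/2)T = ln(172/166) + (0.01 + 0.42²/2)·1.25 = 0.0355 + 0.1227 = 0.1583
d₁ = 0.1583 / 0.4696 = 0.3370 ⇒ 0.34
d₂ = d₁ − σ√T = 0.3370 − 0.4696 = -0.1326 ⇒ -0.13
Risk-neutral Pr[S_T < K] = N(−d₂) = N(0.13) = 0.5517

0.5517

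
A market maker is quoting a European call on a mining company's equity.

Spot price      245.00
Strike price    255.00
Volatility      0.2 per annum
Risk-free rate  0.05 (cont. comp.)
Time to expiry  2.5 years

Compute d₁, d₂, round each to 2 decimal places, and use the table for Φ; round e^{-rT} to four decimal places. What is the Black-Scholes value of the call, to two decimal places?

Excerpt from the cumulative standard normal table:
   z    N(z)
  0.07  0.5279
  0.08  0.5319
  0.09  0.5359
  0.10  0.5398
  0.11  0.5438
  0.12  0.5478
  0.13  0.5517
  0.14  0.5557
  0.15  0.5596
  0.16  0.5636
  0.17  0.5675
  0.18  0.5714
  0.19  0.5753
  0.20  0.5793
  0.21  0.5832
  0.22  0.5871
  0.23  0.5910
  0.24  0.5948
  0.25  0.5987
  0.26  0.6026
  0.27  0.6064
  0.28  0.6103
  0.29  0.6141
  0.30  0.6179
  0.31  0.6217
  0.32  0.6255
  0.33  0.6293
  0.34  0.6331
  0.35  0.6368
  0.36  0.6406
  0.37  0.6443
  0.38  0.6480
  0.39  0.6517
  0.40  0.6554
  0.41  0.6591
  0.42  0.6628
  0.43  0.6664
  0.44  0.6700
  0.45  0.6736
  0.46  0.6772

σ√T = 0.2·√2.5 = 0.3162
d₁ = [ln(245/255) + (0.05 + ½·0.2²)·2.5] / (σ√T) = (-0.0400 + 0.1750) / 0.3162 = 0.4269 ⇒ 0.43
d₂ = 0.4269 − 0.3162 = 0.1107 ⇒ 0.11
exp(−rT) = exp(−0.05·2.5) = 0.8825
N(d₁) = N(0.43) = 0.6664;  N(d₂) = N(0.11) = 0.5438
C = 245·0.6664 − 255·0.8825·0.5438 = 163.2680 − 122.3754 = 40.8926

40.89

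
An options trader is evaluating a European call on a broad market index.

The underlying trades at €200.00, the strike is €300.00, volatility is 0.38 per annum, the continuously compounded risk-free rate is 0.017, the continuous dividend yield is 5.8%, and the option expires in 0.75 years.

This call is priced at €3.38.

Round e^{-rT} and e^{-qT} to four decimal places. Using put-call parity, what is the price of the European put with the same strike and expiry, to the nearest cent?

exp(−qT) = exp(−0.058·0.75) = 0.9574;  exp(−rT) = exp(−0.017·0.75) = 0.9873
Put-call parity: C − P = S·e^(−qT) − K·e^(−rT) = 200·0.9574 − 300·0.9873 = 191.4800 − 296.1900 = -104.7100
P = C − (C − P) = 3.38 − (-104.7100) = 108.0900

€108.09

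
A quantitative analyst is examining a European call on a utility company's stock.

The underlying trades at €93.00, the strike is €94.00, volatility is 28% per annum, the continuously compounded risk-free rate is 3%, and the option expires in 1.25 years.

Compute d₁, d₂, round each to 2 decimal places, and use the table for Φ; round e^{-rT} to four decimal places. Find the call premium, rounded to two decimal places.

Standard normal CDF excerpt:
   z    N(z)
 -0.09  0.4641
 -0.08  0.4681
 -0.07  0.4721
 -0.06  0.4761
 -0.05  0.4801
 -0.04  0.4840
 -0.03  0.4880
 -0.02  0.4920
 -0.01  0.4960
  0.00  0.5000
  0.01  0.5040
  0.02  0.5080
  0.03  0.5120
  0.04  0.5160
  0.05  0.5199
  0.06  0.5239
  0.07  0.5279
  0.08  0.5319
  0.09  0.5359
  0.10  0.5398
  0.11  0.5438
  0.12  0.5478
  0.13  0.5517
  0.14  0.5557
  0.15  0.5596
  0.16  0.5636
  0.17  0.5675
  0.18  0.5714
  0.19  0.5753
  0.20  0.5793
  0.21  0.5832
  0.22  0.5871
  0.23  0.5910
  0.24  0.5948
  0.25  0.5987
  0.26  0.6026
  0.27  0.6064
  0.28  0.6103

T = 1.25;  σ√T = 0.3130
d₁ = [ln(93/94) + (0.03 + 0.28²/2)·1.25] / 0.3130 = [-0.0107 + 0.0865] / 0.3130 = 0.2421 ⇒ 0.24
d₂ = d₁ − σ√T = 0.2421 − 0.3130 = -0.0709 ⇒ -0.07
e^(−rT) = e^(−0.03·1.25) = 0.9632
C = 93·N(0.24) − 94·0.9632·N(-0.07) = 93·0.5948 − 94·0.9632·0.4721 = 55.3164 − 42.7443 = 12.5721

€12.57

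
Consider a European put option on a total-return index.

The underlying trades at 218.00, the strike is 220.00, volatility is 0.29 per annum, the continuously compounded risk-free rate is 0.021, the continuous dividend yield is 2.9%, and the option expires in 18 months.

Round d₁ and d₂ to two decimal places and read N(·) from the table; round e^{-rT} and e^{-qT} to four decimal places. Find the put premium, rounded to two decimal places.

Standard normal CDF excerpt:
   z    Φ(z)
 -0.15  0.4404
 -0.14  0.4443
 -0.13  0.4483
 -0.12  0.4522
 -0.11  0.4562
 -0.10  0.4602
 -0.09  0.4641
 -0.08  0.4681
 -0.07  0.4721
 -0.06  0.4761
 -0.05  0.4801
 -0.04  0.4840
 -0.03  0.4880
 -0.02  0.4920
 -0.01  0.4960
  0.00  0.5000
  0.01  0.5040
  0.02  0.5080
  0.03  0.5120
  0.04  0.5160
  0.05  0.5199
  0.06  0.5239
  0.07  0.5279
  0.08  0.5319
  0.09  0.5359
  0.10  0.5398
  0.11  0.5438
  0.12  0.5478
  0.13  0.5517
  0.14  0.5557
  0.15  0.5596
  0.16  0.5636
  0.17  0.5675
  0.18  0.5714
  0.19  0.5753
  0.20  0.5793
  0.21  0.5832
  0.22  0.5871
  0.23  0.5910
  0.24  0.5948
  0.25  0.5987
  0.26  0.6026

σ√T = 0.29·√1.5 = 0.3552
d₁ = [ln(218/220) + (0.021 − 0.029 + ½·0.29²)·1.5] / (σ√T) = (-0.0091 + 0.0511) / 0.3552 = 0.1181 → 0.12
d₂ = 0.1181 − 0.3552 = -0.2371 → -0.24
exp(−qT) = exp(−0.029·1.5) = 0.9574;  exp(−rT) = exp(−0.021·1.5) = 0.9690
P = 220·0.9690·N(0.24) − 218·0.9574·N(-0.12) = 220·0.9690·0.5948 − 218·0.9574·0.4522 = 126.7995 − 94.3801 = 32.4194

32.42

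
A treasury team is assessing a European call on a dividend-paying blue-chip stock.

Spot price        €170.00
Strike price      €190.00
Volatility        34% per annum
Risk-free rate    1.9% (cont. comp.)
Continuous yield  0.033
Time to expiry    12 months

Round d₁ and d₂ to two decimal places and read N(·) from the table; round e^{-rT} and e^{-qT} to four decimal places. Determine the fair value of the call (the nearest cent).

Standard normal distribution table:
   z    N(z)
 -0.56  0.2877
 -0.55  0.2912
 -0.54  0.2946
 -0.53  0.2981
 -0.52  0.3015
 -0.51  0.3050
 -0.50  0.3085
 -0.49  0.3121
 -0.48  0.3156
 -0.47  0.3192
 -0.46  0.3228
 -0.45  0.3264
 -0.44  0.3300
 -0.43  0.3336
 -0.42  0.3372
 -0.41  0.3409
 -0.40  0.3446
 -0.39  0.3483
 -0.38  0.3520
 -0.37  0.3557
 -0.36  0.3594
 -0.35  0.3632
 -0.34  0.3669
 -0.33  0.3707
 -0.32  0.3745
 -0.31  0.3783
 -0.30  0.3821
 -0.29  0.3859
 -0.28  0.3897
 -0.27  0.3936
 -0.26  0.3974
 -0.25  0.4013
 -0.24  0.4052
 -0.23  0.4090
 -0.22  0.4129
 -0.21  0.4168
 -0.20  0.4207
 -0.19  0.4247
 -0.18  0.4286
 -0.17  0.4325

T = 1;  σ√T = 0.3400
d₁ = [ln(170/190) + (0.019 − 0.033 + 0.34²/2)·1] / 0.3400 = [-0.1112 + 0.0438] / 0.3400 = -0.1983 which rounds to -0.20
d₂ = d₁ − σ√T = -0.1983 − 0.3400 = -0.5383 which rounds to -0.54
exp(−qT) = exp(−0.033·1) = 0.9675;  exp(−rT) = exp(−0.019·1) = 0.9812
N(d₁) = N(-0.20) = 0.4207;  N(d₂) = N(-0.54) = 0.2946
C = 170·0.9675·0.4207 − 190·0.9812·0.2946 = 69.1946 − 54.9217 = 14.2729

€14.27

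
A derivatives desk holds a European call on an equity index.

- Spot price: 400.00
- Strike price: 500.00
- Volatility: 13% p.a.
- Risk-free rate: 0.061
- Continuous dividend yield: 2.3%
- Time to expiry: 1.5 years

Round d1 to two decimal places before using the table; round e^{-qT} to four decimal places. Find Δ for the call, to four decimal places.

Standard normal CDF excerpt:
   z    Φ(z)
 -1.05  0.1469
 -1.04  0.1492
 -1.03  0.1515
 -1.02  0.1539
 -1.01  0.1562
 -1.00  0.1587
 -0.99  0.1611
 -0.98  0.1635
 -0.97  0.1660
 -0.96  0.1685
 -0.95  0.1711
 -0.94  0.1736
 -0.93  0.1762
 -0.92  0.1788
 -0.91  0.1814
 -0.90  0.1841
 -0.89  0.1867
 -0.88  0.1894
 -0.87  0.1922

0.1628

σ√T = 0.13·√1.5 = 0.1592
d₁ = [ln(400/500) + (0.061 − 0.023 + 0.13²/2)·1.5] / 0.1592 = [-0.2231 + 0.0697] / 0.1592 = -0.9639 which rounds to -0.96
N(d₁) = N(-0.96) = 0.1685
Δ_call = exp(−qT)·N(d₁) = 0.9661·0.1685 = 0.1628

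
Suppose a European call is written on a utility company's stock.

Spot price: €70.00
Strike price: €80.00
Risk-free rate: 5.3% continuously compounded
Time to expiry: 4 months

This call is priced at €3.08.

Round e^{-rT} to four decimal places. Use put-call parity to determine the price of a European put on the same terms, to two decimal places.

exp(−rT) = exp(−0.053·0.3333) = 0.9825
Put-call parity: C − P = S − K·e^(−rT) = 70 − 80·0.9825 = 70 − 78.6000 = -8.6000
P = C − (C − P) = 3.08 − (-8.6000) = 11.6800

€11.68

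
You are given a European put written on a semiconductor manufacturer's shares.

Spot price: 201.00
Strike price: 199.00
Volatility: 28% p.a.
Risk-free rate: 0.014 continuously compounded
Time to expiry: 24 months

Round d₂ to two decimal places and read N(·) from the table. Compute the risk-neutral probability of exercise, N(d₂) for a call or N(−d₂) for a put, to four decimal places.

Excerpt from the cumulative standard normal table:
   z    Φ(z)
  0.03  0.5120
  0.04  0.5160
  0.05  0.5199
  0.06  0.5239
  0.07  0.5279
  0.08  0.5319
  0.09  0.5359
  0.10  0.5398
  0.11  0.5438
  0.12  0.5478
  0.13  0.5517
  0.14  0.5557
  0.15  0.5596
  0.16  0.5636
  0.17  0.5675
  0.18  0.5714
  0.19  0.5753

σ√T = 0.28·√2 = 0.3960
d₁ = [ln(201/199) + (0.014 + 0.28²/2)·2] / 0.3960 = [0.0100 + 0.1064] / 0.3960 = 0.2940 which rounds to 0.29
d₂ = d₁ − σ√T = 0.2940 − 0.3960 = -0.1020 which rounds to -0.10
Pr(exercise) under Q = N(−d₂) = N(0.10) = 0.5398

0.5398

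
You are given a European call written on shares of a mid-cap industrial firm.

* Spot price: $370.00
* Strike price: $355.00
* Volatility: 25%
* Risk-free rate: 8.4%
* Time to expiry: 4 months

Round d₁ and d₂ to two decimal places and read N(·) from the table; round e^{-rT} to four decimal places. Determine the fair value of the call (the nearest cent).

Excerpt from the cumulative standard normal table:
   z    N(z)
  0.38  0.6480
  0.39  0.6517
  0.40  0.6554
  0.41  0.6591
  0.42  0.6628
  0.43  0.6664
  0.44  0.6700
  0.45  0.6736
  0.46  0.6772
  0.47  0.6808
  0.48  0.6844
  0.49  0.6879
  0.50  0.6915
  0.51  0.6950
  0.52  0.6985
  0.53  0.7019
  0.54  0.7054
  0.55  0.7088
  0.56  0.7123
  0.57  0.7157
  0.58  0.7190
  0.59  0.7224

$34.73

T = 0.3333;  σ√T = 0.1443
d₁ = [ln(370/355) + (0.084 + ½·0.25²)·0.3333] / (σ√T) = (0.0414 + 0.0384) / 0.1443 = 0.5529 ⇒ 0.55
d₂ = 0.5529 − 0.1443 = 0.4085 ⇒ 0.41
e^(−rT) = e^(−0.084·0.3333) = 0.9724
C = 370·N(0.55) − 355·0.9724·N(0.41) = 370·0.7088 − 355·0.9724·0.6591 = 262.2560 − 227.5226 = 34.7334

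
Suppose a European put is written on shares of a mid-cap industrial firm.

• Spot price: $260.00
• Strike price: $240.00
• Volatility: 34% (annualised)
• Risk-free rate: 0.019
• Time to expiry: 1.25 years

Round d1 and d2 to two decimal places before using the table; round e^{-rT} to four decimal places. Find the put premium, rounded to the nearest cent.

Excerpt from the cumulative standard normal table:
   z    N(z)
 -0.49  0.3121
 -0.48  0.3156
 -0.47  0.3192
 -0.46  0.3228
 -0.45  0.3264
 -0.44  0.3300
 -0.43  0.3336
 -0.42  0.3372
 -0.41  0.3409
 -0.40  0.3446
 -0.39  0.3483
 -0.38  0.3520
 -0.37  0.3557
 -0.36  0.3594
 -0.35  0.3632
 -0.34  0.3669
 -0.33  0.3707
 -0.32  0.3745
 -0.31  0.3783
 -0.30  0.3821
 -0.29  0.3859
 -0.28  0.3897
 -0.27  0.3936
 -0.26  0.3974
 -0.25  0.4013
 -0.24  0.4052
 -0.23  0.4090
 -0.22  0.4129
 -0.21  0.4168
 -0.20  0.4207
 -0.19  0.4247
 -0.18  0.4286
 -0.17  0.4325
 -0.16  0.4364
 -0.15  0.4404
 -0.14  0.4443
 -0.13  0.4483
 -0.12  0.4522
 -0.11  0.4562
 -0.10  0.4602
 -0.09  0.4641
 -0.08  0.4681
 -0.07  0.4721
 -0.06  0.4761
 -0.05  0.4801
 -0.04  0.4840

σ√T = 0.34 × 1.1180 = 0.3801
d₁ = [ln(260/240) + (0.019 + 0.34²/2)·1.25] / 0.3801 = [0.0800 + 0.0960] / 0.3801 = 0.4631 → 0.46
d₂ = d₁ − σ√T = 0.4631 − 0.3801 = 0.0830 → 0.08
exp(−rT) = exp(−0.019·1.25) = 0.9765
N(−d₂) = N(-0.08) = 0.4681;  N(−d₁) = N(-0.46) = 0.3228
P = 240·0.9765·0.4681 − 260·0.3228 = 109.7039 − 83.9280 = 25.7759

$25.78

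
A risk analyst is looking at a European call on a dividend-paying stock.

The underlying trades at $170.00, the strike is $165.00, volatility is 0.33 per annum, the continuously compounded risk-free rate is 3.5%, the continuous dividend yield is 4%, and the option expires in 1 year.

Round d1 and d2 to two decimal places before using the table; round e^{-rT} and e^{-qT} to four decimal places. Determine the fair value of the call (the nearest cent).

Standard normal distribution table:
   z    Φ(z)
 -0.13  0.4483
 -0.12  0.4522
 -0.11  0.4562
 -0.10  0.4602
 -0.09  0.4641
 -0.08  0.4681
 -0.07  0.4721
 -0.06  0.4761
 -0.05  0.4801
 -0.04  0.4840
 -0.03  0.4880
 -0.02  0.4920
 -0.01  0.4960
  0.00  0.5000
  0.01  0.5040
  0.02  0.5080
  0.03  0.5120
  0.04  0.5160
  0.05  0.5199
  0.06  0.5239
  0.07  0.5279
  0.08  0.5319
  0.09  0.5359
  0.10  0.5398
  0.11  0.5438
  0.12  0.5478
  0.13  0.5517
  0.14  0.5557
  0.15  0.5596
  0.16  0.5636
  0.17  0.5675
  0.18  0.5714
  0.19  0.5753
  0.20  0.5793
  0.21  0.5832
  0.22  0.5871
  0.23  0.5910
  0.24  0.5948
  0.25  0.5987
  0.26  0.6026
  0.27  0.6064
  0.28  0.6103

σ√T = 0.33 × 1.0000 = 0.3300
d₁ = [ln(170/165) + (0.035 − 0.04 + 0.33²/2)·1] / 0.3300 = [0.0299 + 0.0495] / 0.3300 = 0.2403 which rounds to 0.24
d₂ = d₁ − σ√T = 0.2403 − 0.3300 = -0.0897 which rounds to -0.09
e^(−qT) = e^(−0.04·1) = 0.9608;  e^(−rT) = e^(−0.035·1) = 0.9656
C = 170·0.9608·N(0.24) − 165·0.9656·N(-0.09) = 170·0.9608·0.5948 − 165·0.9656·0.4641 = 97.1523 − 73.9423 = 23.2100

$23.21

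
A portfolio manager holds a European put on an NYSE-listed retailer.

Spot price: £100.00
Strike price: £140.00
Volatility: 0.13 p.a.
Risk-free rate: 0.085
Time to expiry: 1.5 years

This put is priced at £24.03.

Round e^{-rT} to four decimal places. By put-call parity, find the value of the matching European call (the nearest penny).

£0.79

exp(−rT) = exp(−0.085·1.5) = 0.8803
Put-call parity: C − P = S − K·e^(−rT) = 100 − 140·0.8803 = 100 − 123.2420 = -23.2420
C = P + (C − P) = 24.03 + (-23.2420) = 0.7880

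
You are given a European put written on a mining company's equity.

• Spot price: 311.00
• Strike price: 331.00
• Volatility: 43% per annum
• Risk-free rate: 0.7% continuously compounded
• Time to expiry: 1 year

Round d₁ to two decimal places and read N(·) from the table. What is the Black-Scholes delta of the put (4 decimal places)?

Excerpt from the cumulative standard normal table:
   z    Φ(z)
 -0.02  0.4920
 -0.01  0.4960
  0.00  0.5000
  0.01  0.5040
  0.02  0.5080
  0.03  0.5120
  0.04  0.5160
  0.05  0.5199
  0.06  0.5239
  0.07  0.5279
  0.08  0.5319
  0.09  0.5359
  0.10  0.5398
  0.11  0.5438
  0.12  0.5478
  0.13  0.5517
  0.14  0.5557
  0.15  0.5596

-0.4641

σ√T = 0.43·√1 = 0.4300
d₁ = [ln(311/331) + (0.007 + ½·0.43²)·1] / (σ√T) = (-0.0623 + 0.0994) / 0.4300 = 0.0863 ≈ 0.09
N(d₁) = N(0.09) = 0.5359
Δ_put = N(d₁) − 1 = 0.5359 − 1 = -0.4641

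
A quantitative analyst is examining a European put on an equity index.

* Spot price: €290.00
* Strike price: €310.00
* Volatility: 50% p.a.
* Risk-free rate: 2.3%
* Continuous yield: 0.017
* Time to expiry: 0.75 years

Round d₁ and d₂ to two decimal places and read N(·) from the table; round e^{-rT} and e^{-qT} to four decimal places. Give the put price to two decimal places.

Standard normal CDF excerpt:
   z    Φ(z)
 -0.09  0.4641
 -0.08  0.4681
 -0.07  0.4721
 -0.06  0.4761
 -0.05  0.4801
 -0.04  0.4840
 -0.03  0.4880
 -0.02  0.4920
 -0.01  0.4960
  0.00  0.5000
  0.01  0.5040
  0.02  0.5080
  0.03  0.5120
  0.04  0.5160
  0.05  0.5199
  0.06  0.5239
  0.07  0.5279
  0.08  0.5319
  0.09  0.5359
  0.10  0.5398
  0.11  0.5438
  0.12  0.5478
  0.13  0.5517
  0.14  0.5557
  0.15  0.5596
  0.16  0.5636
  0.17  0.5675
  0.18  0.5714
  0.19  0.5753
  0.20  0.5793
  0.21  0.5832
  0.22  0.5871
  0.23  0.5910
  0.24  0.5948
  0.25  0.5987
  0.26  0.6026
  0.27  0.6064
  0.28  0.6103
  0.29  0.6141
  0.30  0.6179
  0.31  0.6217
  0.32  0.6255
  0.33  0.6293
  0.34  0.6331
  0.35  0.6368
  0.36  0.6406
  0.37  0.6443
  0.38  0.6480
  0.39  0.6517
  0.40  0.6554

€60.02

T = 0.75;  σ√T = 0.4330
d₁ = [ln(290/310) + (0.023 − 0.017 + 0.5²/2)·0.75] / 0.4330 = [-0.0667 + 0.0983] / 0.4330 = 0.0729 ⇒ 0.07
d₂ = d₁ − σ√T = 0.0729 − 0.4330 = -0.3601 ⇒ -0.36
e^(−qT) = e^(−0.017·0.75) = 0.9873;  e^(−rT) = e^(−0.023·0.75) = 0.9829
N(−d₂) = N(0.36) = 0.6406;  N(−d₁) = N(-0.07) = 0.4721
P = 310·0.9829·0.6406 − 290·0.9873·0.4721 = 195.1902 − 135.1703 = 60.0199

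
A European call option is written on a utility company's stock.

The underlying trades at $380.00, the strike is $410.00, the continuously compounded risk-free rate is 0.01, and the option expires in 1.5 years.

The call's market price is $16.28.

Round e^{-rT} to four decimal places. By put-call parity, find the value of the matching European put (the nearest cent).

exp(−rT) = exp(−0.01·1.5) = 0.9851
Put-call parity: C − P = S − K·e^(−rT) = 380 − 410·0.9851 = 380 − 403.8910 = -23.8910
P = C − (C − P) = 16.28 − (-23.8910) = 40.1710

$40.17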